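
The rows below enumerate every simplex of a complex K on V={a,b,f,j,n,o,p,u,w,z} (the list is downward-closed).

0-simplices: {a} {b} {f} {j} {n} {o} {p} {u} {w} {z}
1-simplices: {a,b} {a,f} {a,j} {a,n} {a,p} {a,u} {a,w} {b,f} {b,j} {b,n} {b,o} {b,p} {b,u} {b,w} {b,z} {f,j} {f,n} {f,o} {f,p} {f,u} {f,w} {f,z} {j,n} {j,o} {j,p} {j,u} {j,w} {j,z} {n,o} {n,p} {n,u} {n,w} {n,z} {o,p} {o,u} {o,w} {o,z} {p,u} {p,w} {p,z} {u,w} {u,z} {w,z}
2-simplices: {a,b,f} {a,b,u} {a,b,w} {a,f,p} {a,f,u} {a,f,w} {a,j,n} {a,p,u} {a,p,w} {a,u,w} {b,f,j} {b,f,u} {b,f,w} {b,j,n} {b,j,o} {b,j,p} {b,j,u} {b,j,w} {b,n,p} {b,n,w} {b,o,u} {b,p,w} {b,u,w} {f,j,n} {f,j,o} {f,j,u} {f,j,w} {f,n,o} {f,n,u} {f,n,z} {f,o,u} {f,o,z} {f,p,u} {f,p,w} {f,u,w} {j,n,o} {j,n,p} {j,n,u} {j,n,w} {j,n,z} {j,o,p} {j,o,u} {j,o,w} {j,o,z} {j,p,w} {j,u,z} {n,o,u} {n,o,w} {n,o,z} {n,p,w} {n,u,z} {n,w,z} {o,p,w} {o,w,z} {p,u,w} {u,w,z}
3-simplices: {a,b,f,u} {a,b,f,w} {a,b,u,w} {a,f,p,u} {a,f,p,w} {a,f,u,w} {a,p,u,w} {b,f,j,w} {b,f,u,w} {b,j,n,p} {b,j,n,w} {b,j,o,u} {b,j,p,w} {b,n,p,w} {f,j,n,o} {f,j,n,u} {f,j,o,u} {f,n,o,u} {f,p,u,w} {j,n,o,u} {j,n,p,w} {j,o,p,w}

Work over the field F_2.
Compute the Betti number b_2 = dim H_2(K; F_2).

n_0=10 n_1=43 n_2=56 n_3=22  [Z2]
∂1: piv[ab,af,aj,an,ap,au,aw,bo,bz] rk=9  ker:bf,bj,bn,bp,bu,bw,fj,fn,fo,fp,fu,fw,fz,jn,jo,jp,ju,jw,jz,no,np,nu,nw,nz,op,ou,ow,oz,pu,pw,pz,uw,uz,wz
∂2: piv[abf,abu,abw,afp,afu,afw,ajn,apu,apw,auw,bfj,bjn,bjo,bjp,bju,bjw,bnp,bnw,bou,bpw,fjn,fjo,fno,fnu,fnz,foz,jnz,jop,jow,juz,nwz] rk=31  ker:bfu,bfw,buw,fju,fjw,fou,fpu,fpw,fuw,jno,jnp,jnu,jnw,jou,joz,jpw,nou,now,noz,npw,nuz,opw,owz,puw,uwz
∂3: piv[abfu,abfw,abuw,afpu,afpw,afuw,apuw,bfjw,bjnp,bjnw,bjou,bjpw,bnpw,fjno,fjnu,fjou,fnou,jopw] rk=18  ker:bfuw,fpuw,jnou,jnpw
b_2=(56−31)−18=7

b_2=7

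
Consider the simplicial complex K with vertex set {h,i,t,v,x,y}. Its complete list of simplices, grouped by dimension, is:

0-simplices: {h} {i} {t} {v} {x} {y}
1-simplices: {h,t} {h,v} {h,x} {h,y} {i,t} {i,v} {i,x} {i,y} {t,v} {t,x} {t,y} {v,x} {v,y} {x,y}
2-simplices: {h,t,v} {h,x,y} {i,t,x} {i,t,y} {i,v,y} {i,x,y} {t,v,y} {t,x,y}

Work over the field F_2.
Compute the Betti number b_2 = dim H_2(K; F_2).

n_0=6 n_1=14 n_2=8  [Z2]
∂1: piv[ht,hv,hx,hy,it] rk=5  ker:iv,ix,iy,tv,tx,ty,vx,vy,xy
∂2: piv[htv,hxy,itx,ity,ivy,ixy,tvy] rk=7  ker:txy
b_2=(8−7)−0=1

b_2=1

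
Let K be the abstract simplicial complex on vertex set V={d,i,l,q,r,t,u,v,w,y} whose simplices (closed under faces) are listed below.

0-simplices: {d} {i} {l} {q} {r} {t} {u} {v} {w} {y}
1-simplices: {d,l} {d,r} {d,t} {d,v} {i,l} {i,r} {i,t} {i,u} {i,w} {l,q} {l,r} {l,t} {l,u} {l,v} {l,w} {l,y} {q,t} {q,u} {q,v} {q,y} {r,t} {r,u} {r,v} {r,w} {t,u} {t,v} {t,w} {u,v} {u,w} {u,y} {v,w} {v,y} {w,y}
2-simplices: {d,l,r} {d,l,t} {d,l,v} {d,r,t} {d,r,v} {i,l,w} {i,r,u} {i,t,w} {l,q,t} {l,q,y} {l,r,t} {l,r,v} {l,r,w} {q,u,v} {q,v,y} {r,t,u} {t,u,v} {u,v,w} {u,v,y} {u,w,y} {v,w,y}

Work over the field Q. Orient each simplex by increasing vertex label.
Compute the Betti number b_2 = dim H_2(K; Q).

n_0=10 n_1=33 n_2=21  [Q]
∂1: piv[dl,dr,dt,dv,il,iu,iw,lq,ly] rk=9  ker:ir,it,lr,lt,lu,lv,lw,qt,qu,qv,qy,rt,ru,rv,rw,tu,tv,tw,uv,uw,uy,vw,vy,wy
∂2: piv[dlr,dlt,dlv,drt,drv,ilw,iru,itw,lqt,lqy,lrw,quv,qvy,rtu,tuv,uvw,uvy,uwy] rk=18  ker:lrt,lrv,vwy
b_2=(21−18)−0=3

b_2=3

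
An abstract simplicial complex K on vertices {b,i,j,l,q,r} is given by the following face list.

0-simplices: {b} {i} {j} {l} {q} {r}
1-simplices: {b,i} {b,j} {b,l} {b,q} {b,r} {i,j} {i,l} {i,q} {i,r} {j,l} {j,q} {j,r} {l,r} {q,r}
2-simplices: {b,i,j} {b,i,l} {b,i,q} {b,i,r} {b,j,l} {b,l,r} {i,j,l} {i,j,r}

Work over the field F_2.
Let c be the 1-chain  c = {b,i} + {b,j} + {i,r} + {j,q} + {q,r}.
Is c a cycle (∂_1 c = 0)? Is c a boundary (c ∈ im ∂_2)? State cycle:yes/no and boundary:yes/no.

cycle:yes boundary:no

n_0=6 n_1=14 n_2=8  [Z2]
∂1: piv[bi,bj,bl,bq,br] rk=5  ker:ij,il,iq,ir,jl,jq,jr,lr,qr
∂2: piv[bij,bil,biq,bir,bjl,blr,ijr] rk=7  ker:ijl
∂1c = 0
c vs im∂2: residual ≠ 0 ⇒ not boundary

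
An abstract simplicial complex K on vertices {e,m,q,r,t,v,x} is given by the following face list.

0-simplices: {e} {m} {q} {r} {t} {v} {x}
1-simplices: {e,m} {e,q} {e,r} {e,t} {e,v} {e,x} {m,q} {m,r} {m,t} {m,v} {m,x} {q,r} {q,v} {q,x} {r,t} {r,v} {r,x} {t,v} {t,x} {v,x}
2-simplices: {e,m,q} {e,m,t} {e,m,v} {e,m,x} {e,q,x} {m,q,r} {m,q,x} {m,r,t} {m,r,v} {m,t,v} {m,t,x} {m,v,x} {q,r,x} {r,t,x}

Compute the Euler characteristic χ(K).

χ(K)=1

n_0=7 n_1=20 n_2=14
χ=+7−20+14=1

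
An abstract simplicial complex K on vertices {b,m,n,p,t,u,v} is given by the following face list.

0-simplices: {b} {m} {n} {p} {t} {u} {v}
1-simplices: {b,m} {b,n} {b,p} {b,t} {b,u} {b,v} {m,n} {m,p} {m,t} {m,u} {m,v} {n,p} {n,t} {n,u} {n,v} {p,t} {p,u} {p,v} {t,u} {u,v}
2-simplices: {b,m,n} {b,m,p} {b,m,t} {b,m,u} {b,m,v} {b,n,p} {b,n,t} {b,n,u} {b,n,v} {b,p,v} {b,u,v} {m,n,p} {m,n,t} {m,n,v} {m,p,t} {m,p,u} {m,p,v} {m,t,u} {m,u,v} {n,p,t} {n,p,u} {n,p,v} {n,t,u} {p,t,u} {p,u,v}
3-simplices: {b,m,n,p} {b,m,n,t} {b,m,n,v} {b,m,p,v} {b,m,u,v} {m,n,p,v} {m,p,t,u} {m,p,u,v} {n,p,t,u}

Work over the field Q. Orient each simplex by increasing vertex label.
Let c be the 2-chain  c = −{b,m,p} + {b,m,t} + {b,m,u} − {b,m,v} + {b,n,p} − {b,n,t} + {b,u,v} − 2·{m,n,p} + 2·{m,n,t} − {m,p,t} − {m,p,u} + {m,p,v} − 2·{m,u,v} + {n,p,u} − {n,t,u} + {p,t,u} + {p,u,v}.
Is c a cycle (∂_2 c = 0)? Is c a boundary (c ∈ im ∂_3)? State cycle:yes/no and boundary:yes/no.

cycle:yes boundary:no

n_0=7 n_1=20 n_2=25 n_3=9  [Q]
∂1: piv[bm,bn,bp,bt,bu,bv] rk=6  ker:mn,mp,mt,mu,mv,np,nt,nu,nv,pt,pu,pv,tu,uv
∂2: piv[bmn,bmp,bmt,bmu,bmv,bnp,bnt,bnu,bnv,bpv,buv,mpt,mpu,mtu] rk=14  ker:mnp,mnt,mnv,mpv,muv,npt,npu,npv,ntu,ptu,puv
∂3: piv[bmnp,bmnt,bmnv,bmpv,bmuv,mnpv,mptu,mpuv,nptu] rk=9
∂2c = 0
c vs im∂3: residual ≠ 0 ⇒ not boundary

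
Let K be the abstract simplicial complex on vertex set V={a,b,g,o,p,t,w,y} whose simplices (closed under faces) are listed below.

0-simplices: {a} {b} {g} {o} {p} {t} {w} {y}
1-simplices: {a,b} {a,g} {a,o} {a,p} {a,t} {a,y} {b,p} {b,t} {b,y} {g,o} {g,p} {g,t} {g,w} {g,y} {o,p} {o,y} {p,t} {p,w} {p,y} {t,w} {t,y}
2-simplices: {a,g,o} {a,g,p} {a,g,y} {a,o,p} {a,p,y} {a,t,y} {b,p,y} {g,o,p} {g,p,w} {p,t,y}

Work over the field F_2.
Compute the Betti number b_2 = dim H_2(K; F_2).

n_0=8 n_1=21 n_2=10  [Z2]
∂1: piv[ab,ag,ao,ap,at,ay,gw] rk=7  ker:bp,bt,by,go,gp,gt,gy,op,oy,pt,pw,py,tw,ty
∂2: piv[ago,agp,agy,aop,apy,aty,bpy,gpw,pty] rk=9  ker:gop
b_2=(10−9)−0=1

b_2=1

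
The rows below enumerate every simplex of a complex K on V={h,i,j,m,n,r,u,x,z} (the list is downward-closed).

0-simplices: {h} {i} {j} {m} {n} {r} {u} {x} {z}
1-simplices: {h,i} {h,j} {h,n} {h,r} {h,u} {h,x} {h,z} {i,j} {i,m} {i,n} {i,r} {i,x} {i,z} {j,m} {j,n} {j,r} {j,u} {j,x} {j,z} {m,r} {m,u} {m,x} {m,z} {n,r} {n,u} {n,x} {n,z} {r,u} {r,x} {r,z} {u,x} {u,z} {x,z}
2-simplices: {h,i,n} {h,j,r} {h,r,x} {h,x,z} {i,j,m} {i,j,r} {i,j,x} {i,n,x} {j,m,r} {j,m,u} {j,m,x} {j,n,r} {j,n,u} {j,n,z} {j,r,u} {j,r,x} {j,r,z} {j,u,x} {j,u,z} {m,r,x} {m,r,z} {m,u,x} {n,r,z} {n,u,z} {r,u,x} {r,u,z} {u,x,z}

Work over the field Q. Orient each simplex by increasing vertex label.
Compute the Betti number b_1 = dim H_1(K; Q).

b_1=4

n_0=9 n_1=33 n_2=27  [Q]
∂1: piv[hi,hj,hn,hr,hu,hx,hz,im] rk=8  ker:ij,in,ir,ix,iz,jm,jn,jr,ju,jx,jz,mr,mu,mx,mz,nr,nu,nx,nz,ru,rx,rz,ux,uz,xz
∂2: piv[hin,hjr,hrx,hxz,ijm,ijr,ijx,inx,jmr,jmu,jmx,jnr,jnu,jnz,jru,jrx,jrz,jux,juz,mrz,uxz] rk=21  ker:mrx,mux,nrz,nuz,rux,ruz
b_1=(33−8)−21=4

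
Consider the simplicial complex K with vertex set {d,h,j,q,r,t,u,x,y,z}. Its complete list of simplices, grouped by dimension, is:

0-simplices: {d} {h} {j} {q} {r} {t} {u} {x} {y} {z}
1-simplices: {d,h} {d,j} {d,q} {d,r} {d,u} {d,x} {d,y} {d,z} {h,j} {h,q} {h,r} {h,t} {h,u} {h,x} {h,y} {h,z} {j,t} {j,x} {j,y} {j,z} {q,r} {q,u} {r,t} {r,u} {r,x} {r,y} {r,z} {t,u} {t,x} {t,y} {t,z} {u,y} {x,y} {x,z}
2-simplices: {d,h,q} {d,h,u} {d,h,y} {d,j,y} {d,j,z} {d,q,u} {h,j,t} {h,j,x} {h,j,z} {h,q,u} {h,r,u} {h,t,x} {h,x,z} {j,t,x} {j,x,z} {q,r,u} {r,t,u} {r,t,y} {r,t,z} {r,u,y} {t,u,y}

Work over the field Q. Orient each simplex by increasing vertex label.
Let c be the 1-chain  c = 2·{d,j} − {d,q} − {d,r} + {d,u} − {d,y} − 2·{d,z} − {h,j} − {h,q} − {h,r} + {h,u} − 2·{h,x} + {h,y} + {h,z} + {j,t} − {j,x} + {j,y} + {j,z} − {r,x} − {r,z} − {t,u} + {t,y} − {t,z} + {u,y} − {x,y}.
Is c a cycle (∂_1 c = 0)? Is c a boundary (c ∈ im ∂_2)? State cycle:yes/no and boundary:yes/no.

n_0=10 n_1=34 n_2=21  [Q]
∂1: piv[dh,dj,dq,dr,du,dx,dy,dz,ht] rk=9  ker:hj,hq,hr,hu,hx,hy,hz,jt,jx,jy,jz,qr,qu,rt,ru,rx,ry,rz,tu,tx,ty,tz,uy,xy,xz
∂2: piv[dhq,dhu,dhy,djy,djz,dqu,hjt,hjx,hjz,hru,htx,hxz,qru,rtu,rty,rtz,ruy] rk=17  ker:hqu,jtx,jxz,tuy
∂1c = 2·{d} + 2·{h} − {j} − 2·{q} + 2·{t} − 3·{x} + 2·{y} − 2·{z}

cycle:no boundary:no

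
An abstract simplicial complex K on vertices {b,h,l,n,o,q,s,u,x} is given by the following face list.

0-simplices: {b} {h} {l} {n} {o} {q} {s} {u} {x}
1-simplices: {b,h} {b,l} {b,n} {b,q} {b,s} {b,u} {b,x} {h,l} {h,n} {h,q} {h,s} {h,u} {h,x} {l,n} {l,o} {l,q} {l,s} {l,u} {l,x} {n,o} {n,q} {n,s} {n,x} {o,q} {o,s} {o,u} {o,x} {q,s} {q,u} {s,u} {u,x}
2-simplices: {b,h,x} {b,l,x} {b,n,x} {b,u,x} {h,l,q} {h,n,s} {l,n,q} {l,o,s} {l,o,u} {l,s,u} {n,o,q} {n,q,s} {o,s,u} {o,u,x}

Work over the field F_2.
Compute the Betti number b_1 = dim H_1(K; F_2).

b_1=10

n_0=9 n_1=31 n_2=14  [Z2]
∂1: piv[bh,bl,bn,bq,bs,bu,bx,lo] rk=8  ker:hl,hn,hq,hs,hu,hx,ln,lq,ls,lu,lx,no,nq,ns,nx,oq,os,ou,ox,qs,qu,su,ux
∂2: piv[bhx,blx,bnx,bux,hlq,hns,lnq,los,lou,lsu,noq,nqs,oux] rk=13  ker:osu
b_1=(31−8)−13=10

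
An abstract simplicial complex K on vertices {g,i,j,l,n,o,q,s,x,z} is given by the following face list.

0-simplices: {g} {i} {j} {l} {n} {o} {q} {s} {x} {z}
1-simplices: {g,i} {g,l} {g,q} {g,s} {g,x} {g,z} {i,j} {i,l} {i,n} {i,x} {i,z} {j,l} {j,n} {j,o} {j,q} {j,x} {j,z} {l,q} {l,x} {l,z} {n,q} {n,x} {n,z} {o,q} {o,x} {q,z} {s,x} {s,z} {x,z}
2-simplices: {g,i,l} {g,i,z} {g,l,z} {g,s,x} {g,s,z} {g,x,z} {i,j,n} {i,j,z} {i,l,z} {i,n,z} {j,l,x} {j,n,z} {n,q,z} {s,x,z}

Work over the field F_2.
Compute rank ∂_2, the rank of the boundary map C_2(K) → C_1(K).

rank∂_2=11

n_0=10 n_1=29 n_2=14  [Z2]
∂1: piv[gi,gl,gq,gs,gx,gz,ij,in,jo] rk=9  ker:il,ix,iz,jl,jn,jq,jx,jz,lq,lx,lz,nq,nx,nz,oq,ox,qz,sx,sz,xz
∂2: piv[gil,giz,glz,gsx,gsz,gxz,ijn,ijz,inz,jlx,nqz] rk=11  ker:ilz,jnz,sxz
rk∂_2=11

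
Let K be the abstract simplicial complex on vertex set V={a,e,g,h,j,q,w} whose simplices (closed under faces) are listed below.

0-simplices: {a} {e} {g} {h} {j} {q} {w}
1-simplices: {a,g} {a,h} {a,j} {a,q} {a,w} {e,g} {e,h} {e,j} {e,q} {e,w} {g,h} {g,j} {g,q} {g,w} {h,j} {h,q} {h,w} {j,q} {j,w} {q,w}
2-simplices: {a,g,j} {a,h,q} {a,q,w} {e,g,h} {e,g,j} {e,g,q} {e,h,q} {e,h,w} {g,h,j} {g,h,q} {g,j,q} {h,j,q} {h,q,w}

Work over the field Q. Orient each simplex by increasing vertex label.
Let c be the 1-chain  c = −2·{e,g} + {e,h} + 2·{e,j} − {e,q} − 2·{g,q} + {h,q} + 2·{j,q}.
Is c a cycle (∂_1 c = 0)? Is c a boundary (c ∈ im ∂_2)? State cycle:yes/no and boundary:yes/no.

cycle:yes boundary:yes

n_0=7 n_1=20 n_2=13  [Q]
∂1: piv[ag,ah,aj,aq,aw,eg] rk=6  ker:eh,ej,eq,ew,gh,gj,gq,gw,hj,hq,hw,jq,jw,qw
∂2: piv[agj,ahq,aqw,egh,egj,egq,ehq,ehw,ghj,gjq,hqw] rk=11  ker:ghq,hjq
∂1c = 0
c vs im∂2: reduces to 0 ⇒ boundary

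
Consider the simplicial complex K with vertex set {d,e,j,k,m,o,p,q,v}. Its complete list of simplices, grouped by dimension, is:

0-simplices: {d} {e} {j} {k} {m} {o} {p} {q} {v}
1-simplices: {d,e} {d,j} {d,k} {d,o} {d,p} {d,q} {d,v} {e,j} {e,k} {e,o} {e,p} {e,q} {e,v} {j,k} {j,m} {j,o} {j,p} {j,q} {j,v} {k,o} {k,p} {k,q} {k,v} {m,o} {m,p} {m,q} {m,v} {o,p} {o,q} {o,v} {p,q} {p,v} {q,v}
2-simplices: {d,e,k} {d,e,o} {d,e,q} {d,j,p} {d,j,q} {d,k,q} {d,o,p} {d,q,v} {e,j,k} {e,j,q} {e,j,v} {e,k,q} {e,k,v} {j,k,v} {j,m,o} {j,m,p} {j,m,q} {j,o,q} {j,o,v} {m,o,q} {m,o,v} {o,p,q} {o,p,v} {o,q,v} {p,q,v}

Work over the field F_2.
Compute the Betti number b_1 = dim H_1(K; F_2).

b_1=4

n_0=9 n_1=33 n_2=25  [Z2]
∂1: piv[de,dj,dk,do,dp,dq,dv,jm] rk=8  ker:ej,ek,eo,ep,eq,ev,jk,jo,jp,jq,jv,ko,kp,kq,kv,mo,mp,mq,mv,op,oq,ov,pq,pv,qv
∂2: piv[dek,deo,deq,djp,djq,dkq,dop,dqv,ejk,ejq,ejv,ekv,jmo,jmp,jmq,joq,jov,mov,opq,opv,oqv] rk=21  ker:ekq,jkv,moq,pqv
b_1=(33−8)−21=4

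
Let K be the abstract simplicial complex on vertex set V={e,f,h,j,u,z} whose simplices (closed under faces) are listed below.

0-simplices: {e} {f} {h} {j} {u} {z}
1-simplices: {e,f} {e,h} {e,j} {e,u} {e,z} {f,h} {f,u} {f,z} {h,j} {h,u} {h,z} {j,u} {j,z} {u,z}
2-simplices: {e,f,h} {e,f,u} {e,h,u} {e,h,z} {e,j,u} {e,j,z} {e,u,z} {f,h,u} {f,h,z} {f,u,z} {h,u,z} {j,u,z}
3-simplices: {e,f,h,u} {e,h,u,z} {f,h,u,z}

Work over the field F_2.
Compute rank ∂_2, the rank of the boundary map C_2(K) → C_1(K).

n_0=6 n_1=14 n_2=12 n_3=3  [Z2]
∂1: piv[ef,eh,ej,eu,ez] rk=5  ker:fh,fu,fz,hj,hu,hz,ju,jz,uz
∂2: piv[efh,efu,ehu,ehz,eju,ejz,euz,fhz] rk=8  ker:fhu,fuz,huz,juz
∂3: piv[efhu,ehuz,fhuz] rk=3
rk∂_2=8

rank∂_2=8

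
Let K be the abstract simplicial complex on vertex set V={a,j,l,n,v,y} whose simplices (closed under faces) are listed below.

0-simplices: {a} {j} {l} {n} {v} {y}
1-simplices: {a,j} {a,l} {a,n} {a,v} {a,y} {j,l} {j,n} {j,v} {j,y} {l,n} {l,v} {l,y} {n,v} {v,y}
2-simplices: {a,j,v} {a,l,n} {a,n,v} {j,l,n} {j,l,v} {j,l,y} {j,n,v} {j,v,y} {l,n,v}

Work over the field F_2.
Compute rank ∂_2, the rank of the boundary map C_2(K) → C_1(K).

rank∂_2=8

n_0=6 n_1=14 n_2=9  [Z2]
∂1: piv[aj,al,an,av,ay] rk=5  ker:jl,jn,jv,jy,ln,lv,ly,nv,vy
∂2: piv[ajv,aln,anv,jln,jlv,jly,jnv,jvy] rk=8  ker:lnv
rk∂_2=8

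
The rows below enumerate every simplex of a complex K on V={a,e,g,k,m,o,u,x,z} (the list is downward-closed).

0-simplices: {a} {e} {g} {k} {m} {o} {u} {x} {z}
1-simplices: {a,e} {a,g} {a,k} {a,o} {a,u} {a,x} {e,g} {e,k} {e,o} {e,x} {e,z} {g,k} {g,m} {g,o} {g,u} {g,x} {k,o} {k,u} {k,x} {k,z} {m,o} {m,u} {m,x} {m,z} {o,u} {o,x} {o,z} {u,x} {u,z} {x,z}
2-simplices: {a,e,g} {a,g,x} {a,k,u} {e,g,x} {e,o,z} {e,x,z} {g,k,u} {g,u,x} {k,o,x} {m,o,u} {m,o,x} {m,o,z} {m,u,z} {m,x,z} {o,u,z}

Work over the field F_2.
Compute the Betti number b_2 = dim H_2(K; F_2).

b_2=1

n_0=9 n_1=30 n_2=15  [Z2]
∂1: piv[ae,ag,ak,ao,au,ax,ez,gm] rk=8  ker:eg,ek,eo,ex,gk,go,gu,gx,ko,ku,kx,kz,mo,mu,mx,mz,ou,ox,oz,ux,uz,xz
∂2: piv[aeg,agx,aku,egx,eoz,exz,gku,gux,kox,mou,mox,moz,muz,mxz] rk=14  ker:ouz
b_2=(15−14)−0=1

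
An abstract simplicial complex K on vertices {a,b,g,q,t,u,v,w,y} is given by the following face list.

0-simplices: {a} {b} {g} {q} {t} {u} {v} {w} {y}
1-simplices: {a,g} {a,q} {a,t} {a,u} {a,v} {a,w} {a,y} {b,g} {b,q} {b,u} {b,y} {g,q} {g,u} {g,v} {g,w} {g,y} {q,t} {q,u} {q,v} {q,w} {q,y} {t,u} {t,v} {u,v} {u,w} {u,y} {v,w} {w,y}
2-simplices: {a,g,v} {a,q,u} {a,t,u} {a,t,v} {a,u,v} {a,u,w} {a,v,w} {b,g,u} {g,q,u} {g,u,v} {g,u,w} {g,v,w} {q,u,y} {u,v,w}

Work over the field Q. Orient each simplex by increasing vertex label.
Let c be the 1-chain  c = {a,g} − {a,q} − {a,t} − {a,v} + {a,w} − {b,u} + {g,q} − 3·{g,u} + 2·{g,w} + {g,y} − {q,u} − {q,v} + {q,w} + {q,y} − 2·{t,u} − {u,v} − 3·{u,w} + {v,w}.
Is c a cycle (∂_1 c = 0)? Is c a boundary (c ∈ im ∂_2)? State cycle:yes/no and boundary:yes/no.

cycle:no boundary:no

n_0=9 n_1=28 n_2=14  [Q]
∂1: piv[ag,aq,at,au,av,aw,ay,bg] rk=8  ker:bq,bu,by,gq,gu,gv,gw,gy,qt,qu,qv,qw,qy,tu,tv,uv,uw,uy,vw,wy
∂2: piv[agv,aqu,atu,atv,auv,auw,avw,bgu,gqu,guv,guw,quy] rk=12  ker:gvw,uvw
∂1c = {a} + {b} + {t} − 3·{u} − 4·{v} + 2·{w} + 2·{y}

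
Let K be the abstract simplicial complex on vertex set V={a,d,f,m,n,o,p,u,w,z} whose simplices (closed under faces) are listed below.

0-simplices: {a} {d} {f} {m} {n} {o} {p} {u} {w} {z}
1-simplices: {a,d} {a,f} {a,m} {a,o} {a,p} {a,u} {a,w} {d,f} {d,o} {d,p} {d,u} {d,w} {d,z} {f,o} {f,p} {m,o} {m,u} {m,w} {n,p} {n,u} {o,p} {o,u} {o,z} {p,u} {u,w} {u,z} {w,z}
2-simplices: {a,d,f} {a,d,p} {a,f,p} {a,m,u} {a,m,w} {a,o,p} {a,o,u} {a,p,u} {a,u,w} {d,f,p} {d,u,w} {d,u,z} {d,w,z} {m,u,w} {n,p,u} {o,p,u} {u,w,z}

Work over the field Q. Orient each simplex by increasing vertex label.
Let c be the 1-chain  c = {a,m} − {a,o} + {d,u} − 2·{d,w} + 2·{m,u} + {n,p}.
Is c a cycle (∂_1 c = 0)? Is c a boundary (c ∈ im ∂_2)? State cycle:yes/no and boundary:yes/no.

cycle:no boundary:no

n_0=10 n_1=27 n_2=17  [Q]
∂1: piv[ad,af,am,ao,ap,au,aw,dz,np] rk=9  ker:df,do,dp,du,dw,fo,fp,mo,mu,mw,nu,op,ou,oz,pu,uw,uz,wz
∂2: piv[adf,adp,afp,amu,amw,aop,aou,apu,auw,duw,duz,dwz,npu] rk=13  ker:dfp,muw,opu,uwz
∂1c = {d} − {m} − {n} − {o} + {p} + 3·{u} − 2·{w}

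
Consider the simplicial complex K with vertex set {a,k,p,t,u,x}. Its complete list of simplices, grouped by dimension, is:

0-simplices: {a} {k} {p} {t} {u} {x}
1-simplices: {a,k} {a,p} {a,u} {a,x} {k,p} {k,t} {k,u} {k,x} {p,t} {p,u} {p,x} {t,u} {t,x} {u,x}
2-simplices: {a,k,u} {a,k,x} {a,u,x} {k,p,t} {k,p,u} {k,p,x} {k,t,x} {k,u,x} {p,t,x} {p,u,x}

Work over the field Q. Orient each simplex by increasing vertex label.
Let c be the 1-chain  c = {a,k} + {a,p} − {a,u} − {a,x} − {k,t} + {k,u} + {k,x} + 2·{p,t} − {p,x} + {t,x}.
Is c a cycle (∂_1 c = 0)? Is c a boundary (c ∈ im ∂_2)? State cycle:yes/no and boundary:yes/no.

n_0=6 n_1=14 n_2=10  [Q]
∂1: piv[ak,ap,au,ax,kt] rk=5  ker:kp,ku,kx,pt,pu,px,tu,tx,ux
∂2: piv[aku,akx,aux,kpt,kpu,kpx,ktx] rk=7  ker:kux,ptx,pux
∂1c = 0
c vs im∂2: residual ≠ 0 ⇒ not boundary

cycle:yes boundary:no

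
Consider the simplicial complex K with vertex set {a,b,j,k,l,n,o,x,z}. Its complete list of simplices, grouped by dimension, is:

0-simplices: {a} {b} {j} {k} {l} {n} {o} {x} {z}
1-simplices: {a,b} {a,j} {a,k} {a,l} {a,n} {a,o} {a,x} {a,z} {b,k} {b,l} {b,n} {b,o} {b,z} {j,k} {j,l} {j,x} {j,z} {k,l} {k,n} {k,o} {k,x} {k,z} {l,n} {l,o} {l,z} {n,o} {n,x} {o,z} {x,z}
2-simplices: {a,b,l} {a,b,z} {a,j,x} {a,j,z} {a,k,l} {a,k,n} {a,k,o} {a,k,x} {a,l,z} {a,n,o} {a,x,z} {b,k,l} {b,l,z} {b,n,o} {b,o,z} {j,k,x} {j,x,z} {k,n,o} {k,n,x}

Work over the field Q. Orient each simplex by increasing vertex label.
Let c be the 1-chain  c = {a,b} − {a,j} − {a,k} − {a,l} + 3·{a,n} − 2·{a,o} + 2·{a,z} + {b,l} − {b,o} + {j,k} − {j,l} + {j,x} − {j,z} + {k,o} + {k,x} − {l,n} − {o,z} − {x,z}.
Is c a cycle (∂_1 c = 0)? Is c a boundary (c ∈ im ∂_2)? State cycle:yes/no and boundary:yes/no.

n_0=9 n_1=29 n_2=19  [Q]
∂1: piv[ab,aj,ak,al,an,ao,ax,az] rk=8  ker:bk,bl,bn,bo,bz,jk,jl,jx,jz,kl,kn,ko,kx,kz,ln,lo,lz,no,nx,oz,xz
∂2: piv[abl,abz,ajx,ajz,akl,akn,ako,akx,alz,ano,axz,bkl,bno,boz,jkx,knx] rk=16  ker:blz,jxz,kno
∂1c = −{a} + {b} − {j} − 2·{k} + 2·{n} − {o} + 3·{x} − {z}

cycle:no boundary:no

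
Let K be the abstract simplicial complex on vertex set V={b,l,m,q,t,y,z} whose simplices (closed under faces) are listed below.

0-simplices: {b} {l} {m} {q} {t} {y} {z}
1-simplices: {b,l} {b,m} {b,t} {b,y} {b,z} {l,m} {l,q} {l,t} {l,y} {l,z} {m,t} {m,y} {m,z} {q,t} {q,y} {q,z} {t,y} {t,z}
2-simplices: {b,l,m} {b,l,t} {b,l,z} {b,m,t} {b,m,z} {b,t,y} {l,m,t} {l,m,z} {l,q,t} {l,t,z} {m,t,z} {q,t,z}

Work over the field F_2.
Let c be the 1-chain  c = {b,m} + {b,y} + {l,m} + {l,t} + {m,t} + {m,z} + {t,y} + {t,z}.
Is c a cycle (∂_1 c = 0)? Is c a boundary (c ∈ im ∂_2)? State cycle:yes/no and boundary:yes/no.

n_0=7 n_1=18 n_2=12  [Z2]
∂1: piv[bl,bm,bt,by,bz,lq] rk=6  ker:lm,lt,ly,lz,mt,my,mz,qt,qy,qz,ty,tz
∂2: piv[blm,blt,blz,bmt,bmz,bty,lqt,ltz,qtz] rk=9  ker:lmt,lmz,mtz
∂1c = 0
c vs im∂2: reduces to 0 ⇒ boundary

cycle:yes boundary:yes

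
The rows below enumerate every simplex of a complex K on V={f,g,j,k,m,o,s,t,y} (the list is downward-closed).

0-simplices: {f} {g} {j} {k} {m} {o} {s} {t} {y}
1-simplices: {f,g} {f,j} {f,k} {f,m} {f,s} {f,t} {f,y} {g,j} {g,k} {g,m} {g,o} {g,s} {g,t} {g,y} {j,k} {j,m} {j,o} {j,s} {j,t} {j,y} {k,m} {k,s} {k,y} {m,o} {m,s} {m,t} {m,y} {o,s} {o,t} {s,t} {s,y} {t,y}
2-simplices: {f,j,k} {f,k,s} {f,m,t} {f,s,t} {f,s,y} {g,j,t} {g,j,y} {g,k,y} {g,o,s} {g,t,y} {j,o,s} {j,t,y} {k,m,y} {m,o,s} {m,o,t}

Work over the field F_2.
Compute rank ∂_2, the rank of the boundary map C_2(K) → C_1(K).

n_0=9 n_1=32 n_2=15  [Z2]
∂1: piv[fg,fj,fk,fm,fs,ft,fy,go] rk=8  ker:gj,gk,gm,gs,gt,gy,jk,jm,jo,js,jt,jy,km,ks,ky,mo,ms,mt,my,os,ot,st,sy,ty
∂2: piv[fjk,fks,fmt,fst,fsy,gjt,gjy,gky,gos,gty,jos,kmy,mos,mot] rk=14  ker:jty
rk∂_2=14

rank∂_2=14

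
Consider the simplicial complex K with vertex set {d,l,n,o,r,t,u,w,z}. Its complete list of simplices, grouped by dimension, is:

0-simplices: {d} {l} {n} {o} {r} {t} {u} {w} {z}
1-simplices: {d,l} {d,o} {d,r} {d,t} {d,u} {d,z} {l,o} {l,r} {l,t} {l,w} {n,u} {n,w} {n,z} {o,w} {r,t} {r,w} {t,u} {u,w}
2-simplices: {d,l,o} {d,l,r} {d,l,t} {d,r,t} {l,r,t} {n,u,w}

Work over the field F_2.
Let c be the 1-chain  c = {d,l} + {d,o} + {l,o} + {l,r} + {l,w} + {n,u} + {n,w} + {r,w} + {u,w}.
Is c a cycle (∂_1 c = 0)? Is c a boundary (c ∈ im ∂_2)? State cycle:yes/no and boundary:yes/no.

cycle:yes boundary:no

n_0=9 n_1=18 n_2=6  [Z2]
∂1: piv[dl,do,dr,dt,du,dz,lw,nu] rk=8  ker:lo,lr,lt,nw,nz,ow,rt,rw,tu,uw
∂2: piv[dlo,dlr,dlt,drt,nuw] rk=5  ker:lrt
∂1c = 0
c vs im∂2: residual ≠ 0 ⇒ not boundary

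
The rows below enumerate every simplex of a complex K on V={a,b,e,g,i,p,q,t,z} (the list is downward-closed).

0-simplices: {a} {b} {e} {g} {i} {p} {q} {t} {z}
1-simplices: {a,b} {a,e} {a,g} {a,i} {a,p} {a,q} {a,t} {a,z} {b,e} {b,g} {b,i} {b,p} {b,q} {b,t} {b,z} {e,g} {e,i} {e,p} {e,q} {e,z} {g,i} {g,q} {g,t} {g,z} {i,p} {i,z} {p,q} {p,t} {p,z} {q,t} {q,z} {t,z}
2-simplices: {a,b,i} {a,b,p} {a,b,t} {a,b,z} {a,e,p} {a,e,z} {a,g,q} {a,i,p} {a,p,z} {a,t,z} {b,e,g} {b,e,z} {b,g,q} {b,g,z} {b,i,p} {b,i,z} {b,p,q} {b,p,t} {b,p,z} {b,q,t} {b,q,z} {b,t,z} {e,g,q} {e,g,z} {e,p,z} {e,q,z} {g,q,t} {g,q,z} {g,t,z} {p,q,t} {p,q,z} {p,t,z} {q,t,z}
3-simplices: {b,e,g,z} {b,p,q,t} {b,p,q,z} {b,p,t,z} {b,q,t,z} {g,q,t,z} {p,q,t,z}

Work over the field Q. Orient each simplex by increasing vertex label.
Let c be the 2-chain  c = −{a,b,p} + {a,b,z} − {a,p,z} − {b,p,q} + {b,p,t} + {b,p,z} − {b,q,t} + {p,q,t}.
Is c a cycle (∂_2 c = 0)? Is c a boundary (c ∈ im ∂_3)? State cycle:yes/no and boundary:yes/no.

cycle:yes boundary:no

n_0=9 n_1=32 n_2=33 n_3=7  [Q]
∂1: piv[ab,ae,ag,ai,ap,aq,at,az] rk=8  ker:be,bg,bi,bp,bq,bt,bz,eg,ei,ep,eq,ez,gi,gq,gt,gz,ip,iz,pq,pt,pz,qt,qz,tz
∂2: piv[abi,abp,abt,abz,aep,aez,agq,aip,apz,atz,beg,bez,bgq,bgz,biz,bpq,bpt,bqt,bqz,egq,gqt] rk=21  ker:bip,bpz,btz,egz,epz,eqz,gqz,gtz,pqt,pqz,ptz,qtz
∂3: piv[begz,bpqt,bpqz,bptz,bqtz,gqtz] rk=6  ker:pqtz
∂2c = 0
c vs im∂3: residual ≠ 0 ⇒ not boundary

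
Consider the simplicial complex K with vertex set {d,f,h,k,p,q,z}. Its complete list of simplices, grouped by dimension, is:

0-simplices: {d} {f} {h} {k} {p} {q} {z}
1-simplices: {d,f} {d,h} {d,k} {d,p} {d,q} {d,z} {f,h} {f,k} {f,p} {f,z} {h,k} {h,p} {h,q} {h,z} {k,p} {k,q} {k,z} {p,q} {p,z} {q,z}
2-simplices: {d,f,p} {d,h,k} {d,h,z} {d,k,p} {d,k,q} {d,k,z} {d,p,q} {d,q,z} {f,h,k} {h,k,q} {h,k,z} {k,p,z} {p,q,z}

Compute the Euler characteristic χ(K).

χ(K)=0

n_0=7 n_1=20 n_2=13
χ=+7−20+13=0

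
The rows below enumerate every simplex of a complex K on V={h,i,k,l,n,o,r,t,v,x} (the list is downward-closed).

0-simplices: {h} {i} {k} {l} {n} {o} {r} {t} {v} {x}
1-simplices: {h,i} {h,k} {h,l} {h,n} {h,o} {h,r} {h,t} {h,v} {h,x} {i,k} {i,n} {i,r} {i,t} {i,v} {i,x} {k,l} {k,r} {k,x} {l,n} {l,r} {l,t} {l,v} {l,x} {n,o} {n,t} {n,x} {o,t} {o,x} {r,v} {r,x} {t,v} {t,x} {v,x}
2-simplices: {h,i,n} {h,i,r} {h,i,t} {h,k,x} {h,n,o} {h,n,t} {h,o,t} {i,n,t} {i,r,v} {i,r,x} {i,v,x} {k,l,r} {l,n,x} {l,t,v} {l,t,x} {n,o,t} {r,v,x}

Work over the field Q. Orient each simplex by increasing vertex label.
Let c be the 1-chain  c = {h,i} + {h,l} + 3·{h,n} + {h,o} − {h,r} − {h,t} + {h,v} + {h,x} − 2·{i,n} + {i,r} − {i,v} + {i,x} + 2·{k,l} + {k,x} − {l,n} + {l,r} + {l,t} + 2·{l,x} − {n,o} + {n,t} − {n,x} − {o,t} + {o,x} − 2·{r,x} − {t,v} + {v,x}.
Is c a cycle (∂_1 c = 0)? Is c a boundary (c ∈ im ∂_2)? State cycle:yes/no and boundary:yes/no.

cycle:no boundary:no

n_0=10 n_1=33 n_2=17  [Q]
∂1: piv[hi,hk,hl,hn,ho,hr,ht,hv,hx] rk=9  ker:ik,in,ir,it,iv,ix,kl,kr,kx,ln,lr,lt,lv,lx,no,nt,nx,ot,ox,rv,rx,tv,tx,vx
∂2: piv[hin,hir,hit,hkx,hno,hnt,hot,irv,irx,ivx,klr,lnx,ltv,ltx] rk=14  ker:int,not,rvx
∂1c = −6·{h} + 2·{i} − 3·{k} + {n} + 3·{r} + {t} − 2·{v} + 4·{x}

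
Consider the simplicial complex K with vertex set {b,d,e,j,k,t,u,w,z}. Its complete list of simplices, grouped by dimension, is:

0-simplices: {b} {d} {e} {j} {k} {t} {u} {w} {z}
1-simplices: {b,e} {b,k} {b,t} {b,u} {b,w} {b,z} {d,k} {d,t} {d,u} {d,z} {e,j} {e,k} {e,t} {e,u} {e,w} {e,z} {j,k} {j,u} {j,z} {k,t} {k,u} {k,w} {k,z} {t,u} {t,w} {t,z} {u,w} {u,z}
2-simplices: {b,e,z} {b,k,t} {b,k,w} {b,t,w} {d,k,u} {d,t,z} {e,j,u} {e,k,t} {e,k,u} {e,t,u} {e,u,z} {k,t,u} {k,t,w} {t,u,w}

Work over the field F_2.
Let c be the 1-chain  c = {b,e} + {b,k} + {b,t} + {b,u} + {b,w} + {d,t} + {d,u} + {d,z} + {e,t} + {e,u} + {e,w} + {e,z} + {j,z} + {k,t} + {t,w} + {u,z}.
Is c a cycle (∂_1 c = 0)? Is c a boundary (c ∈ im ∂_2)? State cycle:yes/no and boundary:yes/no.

cycle:no boundary:no

n_0=9 n_1=28 n_2=14  [Z2]
∂1: piv[be,bk,bt,bu,bw,bz,dk,ej] rk=8  ker:dt,du,dz,ek,et,eu,ew,ez,jk,ju,jz,kt,ku,kw,kz,tu,tw,tz,uw,uz
∂2: piv[bez,bkt,bkw,btw,dku,dtz,eju,ekt,eku,etu,euz,tuw] rk=12  ker:ktu,ktw
∂1c = {b} + {d} + {e} + {j} + {t} + {w}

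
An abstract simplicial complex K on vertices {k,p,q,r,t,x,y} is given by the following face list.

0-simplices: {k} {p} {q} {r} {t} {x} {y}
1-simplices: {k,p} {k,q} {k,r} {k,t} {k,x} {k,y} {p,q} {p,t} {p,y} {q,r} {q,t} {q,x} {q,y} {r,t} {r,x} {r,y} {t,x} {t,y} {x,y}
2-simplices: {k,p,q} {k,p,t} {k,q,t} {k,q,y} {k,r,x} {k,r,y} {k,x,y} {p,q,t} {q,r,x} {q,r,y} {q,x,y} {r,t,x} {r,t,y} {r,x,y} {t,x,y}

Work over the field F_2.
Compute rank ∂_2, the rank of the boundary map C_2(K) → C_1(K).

n_0=7 n_1=19 n_2=15  [Z2]
∂1: piv[kp,kq,kr,kt,kx,ky] rk=6  ker:pq,pt,py,qr,qt,qx,qy,rt,rx,ry,tx,ty,xy
∂2: piv[kpq,kpt,kqt,kqy,krx,kry,kxy,qrx,qry,rtx,rty] rk=11  ker:pqt,qxy,rxy,txy
rk∂_2=11

rank∂_2=11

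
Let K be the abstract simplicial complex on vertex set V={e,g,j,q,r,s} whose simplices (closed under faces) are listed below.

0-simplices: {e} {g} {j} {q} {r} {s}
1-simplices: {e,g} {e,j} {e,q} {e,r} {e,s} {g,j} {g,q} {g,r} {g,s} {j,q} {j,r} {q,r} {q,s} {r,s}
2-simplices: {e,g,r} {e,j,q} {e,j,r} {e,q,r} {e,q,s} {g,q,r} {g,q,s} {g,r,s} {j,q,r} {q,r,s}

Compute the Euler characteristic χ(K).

n_0=6 n_1=14 n_2=10
χ=+6−14+10=2

χ(K)=2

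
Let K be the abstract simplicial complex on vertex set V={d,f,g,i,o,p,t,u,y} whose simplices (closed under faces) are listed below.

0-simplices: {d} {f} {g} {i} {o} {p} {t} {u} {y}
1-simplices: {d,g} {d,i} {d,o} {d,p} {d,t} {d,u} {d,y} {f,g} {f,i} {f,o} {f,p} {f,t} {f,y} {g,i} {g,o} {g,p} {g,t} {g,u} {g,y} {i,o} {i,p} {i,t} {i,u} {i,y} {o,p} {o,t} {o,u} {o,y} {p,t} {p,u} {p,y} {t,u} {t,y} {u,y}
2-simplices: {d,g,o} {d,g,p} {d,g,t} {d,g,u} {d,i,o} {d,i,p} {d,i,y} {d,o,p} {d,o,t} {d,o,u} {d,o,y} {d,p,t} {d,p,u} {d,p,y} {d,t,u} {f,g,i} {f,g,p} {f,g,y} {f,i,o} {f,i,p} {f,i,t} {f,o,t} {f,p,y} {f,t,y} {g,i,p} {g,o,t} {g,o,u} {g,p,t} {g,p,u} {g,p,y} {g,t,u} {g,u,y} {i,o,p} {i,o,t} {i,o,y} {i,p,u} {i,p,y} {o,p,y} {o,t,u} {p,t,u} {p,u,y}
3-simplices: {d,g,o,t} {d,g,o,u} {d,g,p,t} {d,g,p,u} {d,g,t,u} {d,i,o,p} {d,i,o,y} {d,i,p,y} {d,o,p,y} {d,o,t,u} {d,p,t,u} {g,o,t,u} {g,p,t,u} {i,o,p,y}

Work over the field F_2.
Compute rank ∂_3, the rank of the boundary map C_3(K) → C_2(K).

rank∂_3=11

n_0=9 n_1=34 n_2=41 n_3=14  [Z2]
∂1: piv[dg,di,do,dp,dt,du,dy,fg] rk=8  ker:fi,fo,fp,ft,fy,gi,go,gp,gt,gu,gy,io,ip,it,iu,iy,op,ot,ou,oy,pt,pu,py,tu,ty,uy
∂2: piv[dgo,dgp,dgt,dgu,dio,dip,diy,dop,dot,dou,doy,dpt,dpu,dpy,dtu,fgi,fgp,fgy,fio,fip,fit,fot,fpy,fty,guy,ipu] rk=26  ker:gip,got,gou,gpt,gpu,gpy,gtu,iop,iot,ioy,ipy,opy,otu,ptu,puy
∂3: piv[dgot,dgou,dgpt,dgpu,dgtu,diop,dioy,dipy,dopy,dotu,dptu] rk=11  ker:gotu,gptu,iopy
rk∂_3=11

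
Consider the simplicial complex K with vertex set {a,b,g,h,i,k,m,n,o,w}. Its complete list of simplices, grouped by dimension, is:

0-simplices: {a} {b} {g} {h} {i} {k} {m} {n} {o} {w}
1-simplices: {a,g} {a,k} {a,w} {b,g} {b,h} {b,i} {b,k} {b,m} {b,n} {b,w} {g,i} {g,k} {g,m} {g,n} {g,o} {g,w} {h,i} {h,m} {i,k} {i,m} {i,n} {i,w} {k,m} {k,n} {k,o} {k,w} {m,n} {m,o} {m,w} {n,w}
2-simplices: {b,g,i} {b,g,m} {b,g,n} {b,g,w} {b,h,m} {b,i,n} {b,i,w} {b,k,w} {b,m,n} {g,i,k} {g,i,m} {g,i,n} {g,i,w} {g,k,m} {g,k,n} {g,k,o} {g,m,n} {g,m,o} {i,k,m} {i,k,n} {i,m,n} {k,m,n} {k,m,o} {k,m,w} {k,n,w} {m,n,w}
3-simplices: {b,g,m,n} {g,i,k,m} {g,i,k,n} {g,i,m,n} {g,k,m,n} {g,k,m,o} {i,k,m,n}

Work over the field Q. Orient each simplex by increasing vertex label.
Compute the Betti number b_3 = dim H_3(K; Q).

b_3=1

n_0=10 n_1=30 n_2=26 n_3=7  [Q]
∂1: piv[ag,ak,aw,bg,bh,bi,bm,bn,go] rk=9  ker:bk,bw,gi,gk,gm,gn,gw,hi,hm,ik,im,in,iw,km,kn,ko,kw,mn,mo,mw,nw
∂2: piv[bgi,bgm,bgn,bgw,bhm,bin,biw,bkw,bmn,gik,gim,gkm,gkn,gko,gmo,kmw,knw] rk=17  ker:gin,giw,gmn,ikm,ikn,imn,kmn,kmo,mnw
∂3: piv[bgmn,gikm,gikn,gimn,gkmn,gkmo] rk=6  ker:ikmn
b_3=(7−6)−0=1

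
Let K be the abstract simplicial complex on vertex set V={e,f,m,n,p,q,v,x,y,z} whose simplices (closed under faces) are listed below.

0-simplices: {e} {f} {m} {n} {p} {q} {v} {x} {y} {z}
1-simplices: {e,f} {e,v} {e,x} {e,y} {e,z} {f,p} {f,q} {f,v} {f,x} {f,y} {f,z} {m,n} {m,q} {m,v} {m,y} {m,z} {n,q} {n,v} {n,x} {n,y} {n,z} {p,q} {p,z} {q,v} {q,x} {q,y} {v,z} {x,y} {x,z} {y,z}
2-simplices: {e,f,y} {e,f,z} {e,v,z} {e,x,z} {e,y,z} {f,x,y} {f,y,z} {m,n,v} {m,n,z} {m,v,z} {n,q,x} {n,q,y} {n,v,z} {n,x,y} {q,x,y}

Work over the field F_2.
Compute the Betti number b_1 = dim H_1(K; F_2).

n_0=10 n_1=30 n_2=15  [Z2]
∂1: piv[ef,ev,ex,ey,ez,fp,fq,mn,mq] rk=9  ker:fv,fx,fy,fz,mv,my,mz,nq,nv,nx,ny,nz,pq,pz,qv,qx,qy,vz,xy,xz,yz
∂2: piv[efy,efz,evz,exz,eyz,fxy,mnv,mnz,mvz,nqx,nqy,nxy] rk=12  ker:fyz,nvz,qxy
b_1=(30−9)−12=9

b_1=9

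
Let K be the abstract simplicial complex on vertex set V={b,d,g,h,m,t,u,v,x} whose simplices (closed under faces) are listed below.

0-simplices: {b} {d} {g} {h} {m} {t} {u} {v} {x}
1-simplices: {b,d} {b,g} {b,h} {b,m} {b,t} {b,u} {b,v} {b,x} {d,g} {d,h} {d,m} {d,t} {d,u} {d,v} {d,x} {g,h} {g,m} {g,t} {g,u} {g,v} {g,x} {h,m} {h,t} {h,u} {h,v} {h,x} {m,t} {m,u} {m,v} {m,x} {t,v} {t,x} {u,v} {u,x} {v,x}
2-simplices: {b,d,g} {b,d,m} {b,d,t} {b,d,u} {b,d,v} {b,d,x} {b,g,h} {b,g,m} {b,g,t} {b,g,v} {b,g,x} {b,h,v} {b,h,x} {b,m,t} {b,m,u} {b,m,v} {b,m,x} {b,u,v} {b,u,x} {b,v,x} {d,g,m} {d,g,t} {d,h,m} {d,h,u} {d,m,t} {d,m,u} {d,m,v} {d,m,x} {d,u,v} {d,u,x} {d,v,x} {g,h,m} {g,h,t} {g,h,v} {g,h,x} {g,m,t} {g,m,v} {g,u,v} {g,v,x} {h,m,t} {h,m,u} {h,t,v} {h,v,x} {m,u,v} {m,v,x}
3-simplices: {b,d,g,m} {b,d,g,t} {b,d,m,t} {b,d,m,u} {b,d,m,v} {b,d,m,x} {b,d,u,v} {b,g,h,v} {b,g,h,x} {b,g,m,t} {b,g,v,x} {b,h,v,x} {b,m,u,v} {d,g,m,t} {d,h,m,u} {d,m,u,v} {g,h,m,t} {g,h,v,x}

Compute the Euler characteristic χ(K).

n_0=9 n_1=35 n_2=45 n_3=18
χ=+9−35+45−18=1

χ(K)=1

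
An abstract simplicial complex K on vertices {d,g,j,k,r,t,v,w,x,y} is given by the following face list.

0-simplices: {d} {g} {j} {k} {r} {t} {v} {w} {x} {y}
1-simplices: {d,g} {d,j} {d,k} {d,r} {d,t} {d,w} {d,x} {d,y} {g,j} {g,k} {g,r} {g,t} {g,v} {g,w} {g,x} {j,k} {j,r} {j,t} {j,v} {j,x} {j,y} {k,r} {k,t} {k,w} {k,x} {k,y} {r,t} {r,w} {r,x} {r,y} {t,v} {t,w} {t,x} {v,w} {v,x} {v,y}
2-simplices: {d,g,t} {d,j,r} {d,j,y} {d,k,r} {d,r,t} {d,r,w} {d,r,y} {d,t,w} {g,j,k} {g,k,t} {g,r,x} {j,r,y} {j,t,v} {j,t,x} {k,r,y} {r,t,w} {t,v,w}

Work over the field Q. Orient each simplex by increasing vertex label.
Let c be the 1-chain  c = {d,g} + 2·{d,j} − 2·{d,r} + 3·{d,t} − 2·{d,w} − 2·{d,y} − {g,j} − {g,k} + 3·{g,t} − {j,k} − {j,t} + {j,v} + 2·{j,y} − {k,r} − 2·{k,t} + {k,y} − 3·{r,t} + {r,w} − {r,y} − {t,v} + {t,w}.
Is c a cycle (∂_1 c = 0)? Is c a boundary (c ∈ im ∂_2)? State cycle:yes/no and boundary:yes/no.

cycle:yes boundary:yes

n_0=10 n_1=36 n_2=17  [Q]
∂1: piv[dg,dj,dk,dr,dt,dw,dx,dy,gv] rk=9  ker:gj,gk,gr,gt,gw,gx,jk,jr,jt,jv,jx,jy,kr,kt,kw,kx,ky,rt,rw,rx,ry,tv,tw,tx,vw,vx,vy
∂2: piv[dgt,djr,djy,dkr,drt,drw,dry,dtw,gjk,gkt,grx,jtv,jtx,kry,tvw] rk=15  ker:jry,rtw
∂1c = 0
c vs im∂2: reduces to 0 ⇒ boundary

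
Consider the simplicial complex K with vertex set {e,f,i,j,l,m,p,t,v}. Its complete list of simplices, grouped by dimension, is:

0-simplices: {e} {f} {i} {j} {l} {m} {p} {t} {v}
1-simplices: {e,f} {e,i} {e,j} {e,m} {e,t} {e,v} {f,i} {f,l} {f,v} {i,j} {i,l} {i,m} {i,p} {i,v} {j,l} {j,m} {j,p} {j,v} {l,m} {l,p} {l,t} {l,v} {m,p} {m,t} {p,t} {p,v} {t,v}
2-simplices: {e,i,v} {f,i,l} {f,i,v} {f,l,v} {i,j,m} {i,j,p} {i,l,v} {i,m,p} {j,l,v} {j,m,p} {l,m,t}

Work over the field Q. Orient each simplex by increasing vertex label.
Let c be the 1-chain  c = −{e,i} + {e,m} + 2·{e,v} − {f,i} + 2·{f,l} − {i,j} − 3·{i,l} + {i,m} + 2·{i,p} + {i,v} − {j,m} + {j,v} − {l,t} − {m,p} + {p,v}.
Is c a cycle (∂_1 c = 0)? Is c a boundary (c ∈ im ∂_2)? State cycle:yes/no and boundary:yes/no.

cycle:no boundary:no

n_0=9 n_1=27 n_2=11  [Q]
∂1: piv[ef,ei,ej,em,et,ev,fl,ip] rk=8  ker:fi,fv,ij,il,im,iv,jl,jm,jp,jv,lm,lp,lt,lv,mp,mt,pt,pv,tv
∂2: piv[eiv,fil,fiv,flv,ijm,ijp,imp,jlv,lmt] rk=9  ker:ilv,jmp
∂1c = −2·{e} − {f} − 2·{i} − {j} + 2·{m} − {t} + 5·{v}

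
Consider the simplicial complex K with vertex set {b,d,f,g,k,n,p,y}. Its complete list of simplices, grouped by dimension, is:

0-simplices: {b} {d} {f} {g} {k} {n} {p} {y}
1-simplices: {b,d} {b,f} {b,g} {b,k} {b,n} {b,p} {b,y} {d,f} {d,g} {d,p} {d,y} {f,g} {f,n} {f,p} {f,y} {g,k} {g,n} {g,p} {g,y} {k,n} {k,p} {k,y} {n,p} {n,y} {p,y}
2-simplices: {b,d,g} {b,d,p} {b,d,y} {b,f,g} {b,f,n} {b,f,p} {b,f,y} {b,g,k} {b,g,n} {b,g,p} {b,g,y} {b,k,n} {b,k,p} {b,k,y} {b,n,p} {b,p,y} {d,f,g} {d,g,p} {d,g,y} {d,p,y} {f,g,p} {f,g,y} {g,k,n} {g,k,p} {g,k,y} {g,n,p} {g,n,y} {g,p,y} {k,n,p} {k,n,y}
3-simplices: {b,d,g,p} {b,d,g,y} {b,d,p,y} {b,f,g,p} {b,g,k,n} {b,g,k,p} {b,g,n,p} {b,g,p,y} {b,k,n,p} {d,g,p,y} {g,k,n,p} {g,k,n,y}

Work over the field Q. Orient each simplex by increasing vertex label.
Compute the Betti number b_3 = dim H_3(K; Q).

b_3=2

n_0=8 n_1=25 n_2=30 n_3=12  [Q]
∂1: piv[bd,bf,bg,bk,bn,bp,by] rk=7  ker:df,dg,dp,dy,fg,fn,fp,fy,gk,gn,gp,gy,kn,kp,ky,np,ny,py
∂2: piv[bdg,bdp,bdy,bfg,bfn,bfp,bfy,bgk,bgn,bgp,bgy,bkn,bkp,bky,bnp,bpy,dfg,gny] rk=18  ker:dgp,dgy,dpy,fgp,fgy,gkn,gkp,gky,gnp,gpy,knp,kny
∂3: piv[bdgp,bdgy,bdpy,bfgp,bgkn,bgkp,bgnp,bgpy,bknp,gkny] rk=10  ker:dgpy,gknp
b_3=(12−10)−0=2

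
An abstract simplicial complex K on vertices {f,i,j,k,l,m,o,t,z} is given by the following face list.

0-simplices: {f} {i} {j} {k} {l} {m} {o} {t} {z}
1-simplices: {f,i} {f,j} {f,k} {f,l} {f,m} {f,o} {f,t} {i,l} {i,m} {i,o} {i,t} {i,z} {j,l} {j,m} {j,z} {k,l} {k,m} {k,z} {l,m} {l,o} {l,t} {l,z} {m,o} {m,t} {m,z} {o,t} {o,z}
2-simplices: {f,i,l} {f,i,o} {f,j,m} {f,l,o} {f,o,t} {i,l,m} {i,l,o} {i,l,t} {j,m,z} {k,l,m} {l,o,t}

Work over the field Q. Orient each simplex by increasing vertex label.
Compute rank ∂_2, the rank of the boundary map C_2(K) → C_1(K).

n_0=9 n_1=27 n_2=11  [Q]
∂1: piv[fi,fj,fk,fl,fm,fo,ft,iz] rk=8  ker:il,im,io,it,jl,jm,jz,kl,km,kz,lm,lo,lt,lz,mo,mt,mz,ot,oz
∂2: piv[fil,fio,fjm,flo,fot,ilm,ilt,jmz,klm,lot] rk=10  ker:ilo
rk∂_2=10

rank∂_2=10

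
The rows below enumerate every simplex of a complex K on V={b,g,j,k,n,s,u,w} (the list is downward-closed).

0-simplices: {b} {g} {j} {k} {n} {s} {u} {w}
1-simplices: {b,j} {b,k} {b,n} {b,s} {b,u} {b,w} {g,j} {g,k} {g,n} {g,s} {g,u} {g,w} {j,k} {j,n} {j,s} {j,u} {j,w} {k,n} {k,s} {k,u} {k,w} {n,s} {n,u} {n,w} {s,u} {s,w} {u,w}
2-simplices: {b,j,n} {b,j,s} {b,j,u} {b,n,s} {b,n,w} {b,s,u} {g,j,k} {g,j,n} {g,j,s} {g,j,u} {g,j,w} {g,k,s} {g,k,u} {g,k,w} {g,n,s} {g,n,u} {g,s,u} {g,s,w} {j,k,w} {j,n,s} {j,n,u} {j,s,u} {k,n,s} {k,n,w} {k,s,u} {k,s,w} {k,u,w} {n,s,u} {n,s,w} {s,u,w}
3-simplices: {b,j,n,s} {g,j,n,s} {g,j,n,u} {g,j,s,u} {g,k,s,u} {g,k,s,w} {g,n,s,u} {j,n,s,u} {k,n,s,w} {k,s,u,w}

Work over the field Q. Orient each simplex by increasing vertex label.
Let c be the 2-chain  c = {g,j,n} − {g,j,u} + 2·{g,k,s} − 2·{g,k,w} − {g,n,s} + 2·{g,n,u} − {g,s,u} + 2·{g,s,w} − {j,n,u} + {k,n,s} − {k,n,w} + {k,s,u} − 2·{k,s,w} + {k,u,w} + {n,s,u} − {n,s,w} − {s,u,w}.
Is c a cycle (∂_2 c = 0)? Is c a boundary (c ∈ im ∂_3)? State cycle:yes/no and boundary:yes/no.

n_0=8 n_1=27 n_2=30 n_3=10  [Q]
∂1: piv[bj,bk,bn,bs,bu,bw,gj] rk=7  ker:gk,gn,gs,gu,gw,jk,jn,js,ju,jw,kn,ks,ku,kw,ns,nu,nw,su,sw,uw
∂2: piv[bjn,bjs,bju,bns,bnw,bsu,gjk,gjn,gjs,gju,gjw,gks,gku,gkw,gnu,gsw,kns,knw,kuw] rk=19  ker:gns,gsu,jkw,jns,jnu,jsu,ksu,ksw,nsu,nsw,suw
∂3: piv[bjns,gjns,gjnu,gjsu,gksu,gksw,gnsu,knsw,ksuw] rk=9  ker:jnsu
∂2c = 0
c vs im∂3: reduces to 0 ⇒ boundary

cycle:yes boundary:yes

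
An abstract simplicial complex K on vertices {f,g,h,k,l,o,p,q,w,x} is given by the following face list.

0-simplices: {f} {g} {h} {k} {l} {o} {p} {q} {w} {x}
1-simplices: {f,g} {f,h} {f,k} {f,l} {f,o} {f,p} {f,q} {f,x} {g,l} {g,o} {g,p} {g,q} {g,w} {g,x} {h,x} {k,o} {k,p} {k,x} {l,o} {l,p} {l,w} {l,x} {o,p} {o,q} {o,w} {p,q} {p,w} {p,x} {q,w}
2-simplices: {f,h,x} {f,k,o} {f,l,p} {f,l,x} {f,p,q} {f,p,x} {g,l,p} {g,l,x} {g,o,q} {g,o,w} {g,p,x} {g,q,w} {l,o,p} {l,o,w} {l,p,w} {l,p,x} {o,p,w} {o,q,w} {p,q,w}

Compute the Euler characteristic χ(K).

n_0=10 n_1=29 n_2=19
χ=+10−29+19=0

χ(K)=0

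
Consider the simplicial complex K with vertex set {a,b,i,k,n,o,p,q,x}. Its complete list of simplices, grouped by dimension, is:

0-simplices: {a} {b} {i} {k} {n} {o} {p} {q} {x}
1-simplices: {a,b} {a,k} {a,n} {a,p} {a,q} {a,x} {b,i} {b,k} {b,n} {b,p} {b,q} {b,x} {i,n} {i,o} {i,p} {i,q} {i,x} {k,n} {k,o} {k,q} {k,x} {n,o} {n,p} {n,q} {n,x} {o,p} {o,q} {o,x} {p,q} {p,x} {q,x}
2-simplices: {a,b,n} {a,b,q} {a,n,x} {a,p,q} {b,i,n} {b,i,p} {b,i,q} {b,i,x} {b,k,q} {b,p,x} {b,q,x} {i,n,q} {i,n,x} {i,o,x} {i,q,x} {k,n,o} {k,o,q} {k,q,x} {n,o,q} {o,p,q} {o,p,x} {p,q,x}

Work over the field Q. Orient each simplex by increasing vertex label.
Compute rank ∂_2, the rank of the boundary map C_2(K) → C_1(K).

rank∂_2=21

n_0=9 n_1=31 n_2=22  [Q]
∂1: piv[ab,ak,an,ap,aq,ax,bi,io] rk=8  ker:bk,bn,bp,bq,bx,in,ip,iq,ix,kn,ko,kq,kx,no,np,nq,nx,op,oq,ox,pq,px,qx
∂2: piv[abn,abq,anx,apq,bin,bip,biq,bix,bkq,bpx,bqx,inq,inx,iox,kno,koq,kqx,noq,opq,opx,pqx] rk=21  ker:iqx
rk∂_2=21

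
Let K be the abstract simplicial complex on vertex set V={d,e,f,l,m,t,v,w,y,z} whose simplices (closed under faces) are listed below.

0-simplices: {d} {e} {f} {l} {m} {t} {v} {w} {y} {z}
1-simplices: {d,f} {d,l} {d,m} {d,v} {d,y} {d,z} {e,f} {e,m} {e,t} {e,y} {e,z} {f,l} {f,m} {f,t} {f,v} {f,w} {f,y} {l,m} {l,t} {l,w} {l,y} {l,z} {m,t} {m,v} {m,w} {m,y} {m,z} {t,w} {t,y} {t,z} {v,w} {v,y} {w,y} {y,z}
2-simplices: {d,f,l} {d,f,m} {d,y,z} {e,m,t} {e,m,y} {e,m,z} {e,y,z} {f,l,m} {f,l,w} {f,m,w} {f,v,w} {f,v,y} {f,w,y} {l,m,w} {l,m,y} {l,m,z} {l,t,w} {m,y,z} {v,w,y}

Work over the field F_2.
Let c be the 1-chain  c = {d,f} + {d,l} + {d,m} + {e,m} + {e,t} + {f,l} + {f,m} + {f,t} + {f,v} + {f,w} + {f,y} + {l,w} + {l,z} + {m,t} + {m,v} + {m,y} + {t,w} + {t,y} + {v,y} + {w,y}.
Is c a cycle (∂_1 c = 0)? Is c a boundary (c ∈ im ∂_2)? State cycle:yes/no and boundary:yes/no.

cycle:no boundary:no

n_0=10 n_1=34 n_2=19  [Z2]
∂1: piv[df,dl,dm,dv,dy,dz,ef,et,fw] rk=9  ker:em,ey,ez,fl,fm,ft,fv,fy,lm,lt,lw,ly,lz,mt,mv,mw,my,mz,tw,ty,tz,vw,vy,wy,yz
∂2: piv[dfl,dfm,dyz,emt,emy,emz,eyz,flm,flw,fmw,fvw,fvy,fwy,lmy,lmz,ltw] rk=16  ker:lmw,myz,vwy
∂1c = {d} + {f} + {t} + {v} + {y} + {z}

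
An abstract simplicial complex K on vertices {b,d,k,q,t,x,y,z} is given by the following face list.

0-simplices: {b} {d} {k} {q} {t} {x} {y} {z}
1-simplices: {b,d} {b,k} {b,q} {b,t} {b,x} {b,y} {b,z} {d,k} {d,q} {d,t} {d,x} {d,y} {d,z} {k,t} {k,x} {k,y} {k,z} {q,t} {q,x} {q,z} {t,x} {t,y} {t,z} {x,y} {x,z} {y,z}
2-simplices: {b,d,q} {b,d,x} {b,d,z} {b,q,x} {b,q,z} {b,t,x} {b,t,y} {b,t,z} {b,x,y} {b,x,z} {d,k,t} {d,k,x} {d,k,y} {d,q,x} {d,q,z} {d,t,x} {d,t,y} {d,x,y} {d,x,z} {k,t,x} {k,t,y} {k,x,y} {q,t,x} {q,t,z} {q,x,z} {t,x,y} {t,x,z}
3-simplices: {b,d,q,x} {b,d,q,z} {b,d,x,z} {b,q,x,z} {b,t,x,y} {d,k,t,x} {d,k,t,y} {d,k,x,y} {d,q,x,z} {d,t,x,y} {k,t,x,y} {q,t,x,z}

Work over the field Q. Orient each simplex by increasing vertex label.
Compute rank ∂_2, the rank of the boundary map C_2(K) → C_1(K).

n_0=8 n_1=26 n_2=27 n_3=12  [Q]
∂1: piv[bd,bk,bq,bt,bx,by,bz] rk=7  ker:dk,dq,dt,dx,dy,dz,kt,kx,ky,kz,qt,qx,qz,tx,ty,tz,xy,xz,yz
∂2: piv[bdq,bdx,bdz,bqx,bqz,btx,bty,btz,bxy,bxz,dkt,dkx,dky,dtx,dty,qtx] rk=16  ker:dqx,dqz,dxy,dxz,ktx,kty,kxy,qtz,qxz,txy,txz
∂3: piv[bdqx,bdqz,bdxz,bqxz,btxy,dktx,dkty,dkxy,dtxy,qtxz] rk=10  ker:dqxz,ktxy
rk∂_2=16

rank∂_2=16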